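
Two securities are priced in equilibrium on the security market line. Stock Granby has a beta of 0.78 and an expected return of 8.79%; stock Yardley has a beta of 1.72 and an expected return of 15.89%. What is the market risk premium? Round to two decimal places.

Both satisfy E(R) = R_f + β·MRP, so the slope of the SML is
MRP = (15.89% − 8.79%) / (1.72 − 0.78) = 7.10% / 0.94 = 7.5532%

7.55%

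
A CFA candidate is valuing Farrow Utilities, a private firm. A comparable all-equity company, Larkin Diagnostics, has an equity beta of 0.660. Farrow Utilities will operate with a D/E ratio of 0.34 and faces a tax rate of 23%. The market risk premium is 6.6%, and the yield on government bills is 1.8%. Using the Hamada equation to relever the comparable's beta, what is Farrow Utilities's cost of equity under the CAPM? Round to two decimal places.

β_L = β_U × [1 + (1 − t)(D/E)] = 0.660 × [1 + (1 − 0.23) × 0.34]
    = 0.660 × [1 + 0.77 × 0.34] = 0.660 × 1.2618 = 0.8328
E(R) = R_f + β_L × MRP = 1.8% + 0.8328 × 6.6% = 7.30%

7.30%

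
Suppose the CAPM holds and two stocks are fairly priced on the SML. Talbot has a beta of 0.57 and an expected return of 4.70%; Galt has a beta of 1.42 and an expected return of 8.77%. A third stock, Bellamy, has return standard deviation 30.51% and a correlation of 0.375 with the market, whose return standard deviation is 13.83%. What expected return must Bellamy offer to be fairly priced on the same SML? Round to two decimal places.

MRP = (8.77% − 4.70%) / (1.42 − 0.57) = 4.7882%
R_f = 4.70% − 0.57 × 4.7882% = 1.9707%
β_Bellamy = ρ·σ_i/σ_m = 0.375 × 30.51 / 13.83 = 0.8273
E(R_Bellamy) = R_f + β × MRP = 1.9707% + 0.8273 × 4.7882% = 5.93%

5.93%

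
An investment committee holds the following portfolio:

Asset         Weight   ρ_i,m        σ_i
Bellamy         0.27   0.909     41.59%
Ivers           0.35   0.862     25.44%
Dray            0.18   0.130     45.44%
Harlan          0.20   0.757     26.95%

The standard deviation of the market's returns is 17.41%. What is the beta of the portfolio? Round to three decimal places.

β_Bellamy = 0.909 × 41.59% / 17.41% = 2.1715
β_Ivers = 0.862 × 25.44% / 17.41% = 1.2596
β_Dray = 0.130 × 45.44% / 17.41% = 0.3393
β_Harlan = 0.757 × 26.95% / 17.41% = 1.1718
β_P = Σ w_i β_i = 0.27×2.1715 + 0.35×1.2596 + 0.18×0.3393 + 0.20×1.1718 = 1.3226

1.323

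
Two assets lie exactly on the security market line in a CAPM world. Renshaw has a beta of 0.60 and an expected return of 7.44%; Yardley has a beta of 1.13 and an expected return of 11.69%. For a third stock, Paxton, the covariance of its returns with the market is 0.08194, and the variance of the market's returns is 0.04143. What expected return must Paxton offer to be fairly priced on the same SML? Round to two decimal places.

MRP = (11.69% − 7.44%) / (1.13 − 0.60) = 8.0189%
R_f = 7.44% − 0.60 × 8.0189% = 2.6287%
β_Paxton = Cov / Var(R_m) = 0.08194 / 0.04143 = 1.9778
E(R_Paxton) = R_f + β × MRP = 2.6287% + 1.9778 × 8.0189% = 18.49%

18.49%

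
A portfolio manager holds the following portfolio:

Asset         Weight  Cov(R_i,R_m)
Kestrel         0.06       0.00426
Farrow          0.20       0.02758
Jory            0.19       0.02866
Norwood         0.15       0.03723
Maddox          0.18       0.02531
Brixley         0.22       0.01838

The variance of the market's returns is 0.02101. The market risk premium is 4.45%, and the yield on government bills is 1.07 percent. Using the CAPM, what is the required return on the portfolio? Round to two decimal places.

β_Kestrel = 0.00426 / 0.02101 = 0.2028
β_Farrow = 0.02758 / 0.02101 = 1.3127
β_Jory = 0.02866 / 0.02101 = 1.3641
β_Norwood = 0.03723 / 0.02101 = 1.7720
β_Maddox = 0.02531 / 0.02101 = 1.2047
β_Brixley = 0.01838 / 0.02101 = 0.8748
β_P = Σ w_i β_i = 0.06×0.2028 + 0.20×1.3127 + 0.19×1.3641 + 0.15×1.7720 + 0.18×1.2047 + 0.22×0.8748 = 1.2090
E(R_P) = R_f + β_P × MRP = 1.07% + 1.2090 × 4.45% = 6.45%

6.45%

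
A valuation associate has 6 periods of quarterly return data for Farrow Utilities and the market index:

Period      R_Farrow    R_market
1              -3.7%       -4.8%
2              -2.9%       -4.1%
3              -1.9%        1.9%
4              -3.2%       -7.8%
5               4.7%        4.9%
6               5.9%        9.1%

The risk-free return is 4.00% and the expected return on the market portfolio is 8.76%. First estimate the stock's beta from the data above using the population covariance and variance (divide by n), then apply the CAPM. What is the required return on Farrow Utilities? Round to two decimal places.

6.88%

Mean R_i = (-3.7 − 2.9 − 1.9 − 3.2 + 4.7 + 5.9) / 6 = -0.1833%
Mean R_m = (-4.8 − 4.1 + 1.9 − 7.8 + 4.9 + 9.1) / 6 = -0.1333%
Σ(R_i − R̄_i)(R_m − R̄_m) = 127.5733  ⇒  Cov = 127.5733 / 6 = 21.2622
Σ(R_m − R̄_m)² = 211.0133  ⇒  Var(R_m) = 211.0133 / 6 = 35.1689
β = Cov / Var(R_m) = 21.2622 / 35.1689 = 0.6046
MRP = 8.76% − 4.00% = 4.76%
E(R) = R_f + β × MRP = 4.00% + 0.6046 × 4.76% = 6.88%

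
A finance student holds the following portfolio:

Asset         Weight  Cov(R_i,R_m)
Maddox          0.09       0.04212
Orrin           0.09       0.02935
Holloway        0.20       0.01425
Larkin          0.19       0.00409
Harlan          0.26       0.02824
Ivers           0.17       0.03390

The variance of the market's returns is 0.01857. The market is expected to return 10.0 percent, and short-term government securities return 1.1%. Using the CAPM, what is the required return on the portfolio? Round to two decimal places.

12.20%

β_Maddox = 0.04212 / 0.01857 = 2.2682
β_Orrin = 0.02935 / 0.01857 = 1.5805
β_Holloway = 0.01425 / 0.01857 = 0.7674
β_Larkin = 0.00409 / 0.01857 = 0.2202
β_Harlan = 0.02824 / 0.01857 = 1.5207
β_Ivers = 0.03390 / 0.01857 = 1.8255
β_P = Σ w_i β_i = 0.09×2.2682 + 0.09×1.5805 + 0.20×0.7674 + 0.19×0.2202 + 0.26×1.5207 + 0.17×1.8255 = 1.2474
MRP = 10.0% − 1.1% = 8.90%
E(R_P) = R_f + β_P × MRP = 1.1% + 1.2474 × 8.9% = 12.20%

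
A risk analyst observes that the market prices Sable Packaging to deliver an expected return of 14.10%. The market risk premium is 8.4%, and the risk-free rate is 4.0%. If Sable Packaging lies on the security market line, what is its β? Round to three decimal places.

1.202

β = (E(R) − R_f) / MRP = (14.10% − 4.0%) / 8.4% = 10.10% / 8.4% = 1.202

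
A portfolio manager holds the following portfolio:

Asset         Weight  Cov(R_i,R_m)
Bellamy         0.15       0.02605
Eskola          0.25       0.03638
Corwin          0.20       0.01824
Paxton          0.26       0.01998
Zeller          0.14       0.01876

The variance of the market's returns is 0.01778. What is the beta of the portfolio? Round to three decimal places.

1.376

β_Bellamy = 0.02605 / 0.01778 = 1.4651
β_Eskola = 0.03638 / 0.01778 = 2.0461
β_Corwin = 0.01824 / 0.01778 = 1.0259
β_Paxton = 0.01998 / 0.01778 = 1.1237
β_Zeller = 0.01876 / 0.01778 = 1.0551
β_P = Σ w_i β_i = 0.15×1.4651 + 0.25×2.0461 + 0.20×1.0259 + 0.26×1.1237 + 0.14×1.0551 = 1.3763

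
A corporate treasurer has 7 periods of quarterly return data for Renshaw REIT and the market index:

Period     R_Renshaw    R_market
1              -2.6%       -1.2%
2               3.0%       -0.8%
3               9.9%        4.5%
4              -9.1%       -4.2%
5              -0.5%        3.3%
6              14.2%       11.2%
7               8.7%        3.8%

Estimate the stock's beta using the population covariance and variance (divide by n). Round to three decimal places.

Mean R_i = (-2.6 + 3.0 + 9.9 − 9.1 − 0.5 + 14.2 + 8.7) / 7 = 3.3714%
Mean R_m = (-1.2 − 0.8 + 4.5 − 4.2 + 3.3 + 11.2 + 3.8) / 7 = 2.3714%
Σ(R_i − R̄_i)(R_m − R̄_m) = 217.9743  ⇒  Cov = 217.9743 / 7 = 31.1392
Σ(R_m − R̄_m)² = 151.3743  ⇒  Var(R_m) = 151.3743 / 7 = 21.6249
β = Cov / Var(R_m) = 31.1392 / 21.6249 = 1.4400

1.440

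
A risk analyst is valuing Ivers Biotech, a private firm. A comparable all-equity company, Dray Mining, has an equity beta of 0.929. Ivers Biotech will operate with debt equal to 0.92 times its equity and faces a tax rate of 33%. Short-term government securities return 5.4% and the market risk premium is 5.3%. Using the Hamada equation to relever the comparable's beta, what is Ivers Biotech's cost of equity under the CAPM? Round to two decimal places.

β_L = β_U × [1 + (1 − t)(D/E)] = 0.929 × [1 + (1 − 0.33) × 0.92]
    = 0.929 × [1 + 0.67 × 0.92] = 0.929 × 1.6164 = 1.5016
E(R) = R_f + β_L × MRP = 5.4% + 1.5016 × 5.3% = 13.36%

13.36%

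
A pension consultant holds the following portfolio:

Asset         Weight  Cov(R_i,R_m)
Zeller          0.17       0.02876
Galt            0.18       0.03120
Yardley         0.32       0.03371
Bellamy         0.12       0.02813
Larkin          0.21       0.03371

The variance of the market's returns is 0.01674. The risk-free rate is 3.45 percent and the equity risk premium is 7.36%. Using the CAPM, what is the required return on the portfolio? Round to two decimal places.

17.41%

β_Zeller = 0.02876 / 0.01674 = 1.7180
β_Galt = 0.03120 / 0.01674 = 1.8638
β_Yardley = 0.03371 / 0.01674 = 2.0137
β_Bellamy = 0.02813 / 0.01674 = 1.6804
β_Larkin = 0.03371 / 0.01674 = 2.0137
β_P = Σ w_i β_i = 0.17×1.7180 + 0.18×1.8638 + 0.32×2.0137 + 0.12×1.6804 + 0.21×2.0137 = 1.8965
E(R_P) = R_f + β_P × MRP = 3.45% + 1.8965 × 7.36% = 17.41%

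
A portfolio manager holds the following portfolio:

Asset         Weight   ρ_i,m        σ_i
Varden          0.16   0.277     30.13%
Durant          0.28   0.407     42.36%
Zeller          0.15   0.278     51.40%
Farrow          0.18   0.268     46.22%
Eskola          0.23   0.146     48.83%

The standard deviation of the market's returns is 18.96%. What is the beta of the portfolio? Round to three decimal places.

0.642

β_Varden = 0.277 × 30.13% / 18.96% = 0.4402
β_Durant = 0.407 × 42.36% / 18.96% = 0.9093
β_Zeller = 0.278 × 51.40% / 18.96% = 0.7536
β_Farrow = 0.268 × 46.22% / 18.96% = 0.6533
β_Eskola = 0.146 × 48.83% / 18.96% = 0.3760
β_P = Σ w_i β_i = 0.16×0.4402 + 0.28×0.9093 + 0.15×0.7536 + 0.18×0.6533 + 0.23×0.3760 = 0.6422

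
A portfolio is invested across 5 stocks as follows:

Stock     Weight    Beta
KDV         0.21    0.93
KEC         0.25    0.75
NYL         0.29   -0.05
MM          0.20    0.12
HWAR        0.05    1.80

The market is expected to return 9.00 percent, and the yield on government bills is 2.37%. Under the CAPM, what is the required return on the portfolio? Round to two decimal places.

5.57%

β_P = Σ w_i β_i = 0.21×0.93 + 0.25×0.75 + 0.29×-0.05 + 0.20×0.12 + 0.05×1.80 = 0.4823
MRP = 9.00% − 2.37% = 6.63%
E(R_P) = R_f + β_P × MRP = 2.37% + 0.4823 × 6.63% = 5.57%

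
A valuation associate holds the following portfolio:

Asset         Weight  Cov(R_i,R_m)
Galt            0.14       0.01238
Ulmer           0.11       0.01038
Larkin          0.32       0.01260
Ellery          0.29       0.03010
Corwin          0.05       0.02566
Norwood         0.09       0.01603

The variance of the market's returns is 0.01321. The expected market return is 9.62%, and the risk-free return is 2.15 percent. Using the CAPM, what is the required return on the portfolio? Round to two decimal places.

12.53%

β_Galt = 0.01238 / 0.01321 = 0.9372
β_Ulmer = 0.01038 / 0.01321 = 0.7858
β_Larkin = 0.01260 / 0.01321 = 0.9538
β_Ellery = 0.03010 / 0.01321 = 2.2786
β_Corwin = 0.02566 / 0.01321 = 1.9425
β_Norwood = 0.01603 / 0.01321 = 1.2135
β_P = Σ w_i β_i = 0.14×0.9372 + 0.11×0.7858 + 0.32×0.9538 + 0.29×2.2786 + 0.05×1.9425 + 0.09×1.2135 = 1.3900
MRP = 9.62% − 2.15% = 7.47%
E(R_P) = R_f + β_P × MRP = 2.15% + 1.3900 × 7.47% = 12.53%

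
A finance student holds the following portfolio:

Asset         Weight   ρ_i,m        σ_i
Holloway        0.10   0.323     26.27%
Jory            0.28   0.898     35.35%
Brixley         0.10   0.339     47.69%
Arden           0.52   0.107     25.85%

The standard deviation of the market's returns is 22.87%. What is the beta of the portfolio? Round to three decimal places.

β_Holloway = 0.323 × 26.27% / 22.87% = 0.3710
β_Jory = 0.898 × 35.35% / 22.87% = 1.3880
β_Brixley = 0.339 × 47.69% / 22.87% = 0.7069
β_Arden = 0.107 × 25.85% / 22.87% = 0.1209
β_P = Σ w_i β_i = 0.10×0.3710 + 0.28×1.3880 + 0.10×0.7069 + 0.52×0.1209 = 0.5593

0.559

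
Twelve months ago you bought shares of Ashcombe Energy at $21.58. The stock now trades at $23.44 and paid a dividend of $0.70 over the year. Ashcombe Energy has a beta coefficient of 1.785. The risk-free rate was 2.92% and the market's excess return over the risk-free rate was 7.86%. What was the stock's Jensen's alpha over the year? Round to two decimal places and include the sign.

Realised HPR = (P1 + D1 − P0) / P0 = (23.44 + 0.70 − 21.58) / 21.58 = 2.56 / 21.58 = 11.8628%
CAPM required = R_f + β·MRP = 2.92% + 1.785 × 7.86% = 16.95010%
α = realised − required = 11.8628% − 16.95010% = -5.09%

-5.09%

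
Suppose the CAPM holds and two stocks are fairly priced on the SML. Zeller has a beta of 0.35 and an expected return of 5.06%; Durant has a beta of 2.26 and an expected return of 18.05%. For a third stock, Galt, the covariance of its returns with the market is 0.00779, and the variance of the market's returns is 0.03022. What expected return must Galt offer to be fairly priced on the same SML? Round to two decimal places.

4.43%

MRP = (18.05% − 5.06%) / (2.26 − 0.35) = 6.8010%
R_f = 5.06% − 0.35 × 6.8010% = 2.6797%
β_Galt = Cov / Var(R_m) = 0.00779 / 0.03022 = 0.2578
E(R_Galt) = R_f + β × MRP = 2.6797% + 0.2578 × 6.8010% = 4.43%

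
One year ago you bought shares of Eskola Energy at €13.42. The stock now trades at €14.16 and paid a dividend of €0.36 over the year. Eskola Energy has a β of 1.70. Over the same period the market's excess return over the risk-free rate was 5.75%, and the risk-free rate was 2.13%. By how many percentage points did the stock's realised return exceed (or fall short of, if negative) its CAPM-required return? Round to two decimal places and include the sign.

-3.71%

Realised HPR = (P1 + D1 − P0) / P0 = (14.16 + 0.36 − 13.42) / 13.42 = 1.10 / 13.42 = 8.1967%
CAPM required = R_f + β·MRP = 2.13% + 1.70 × 5.75% = 11.9050%
α = realised − required = 8.1967% − 11.9050% = -3.71%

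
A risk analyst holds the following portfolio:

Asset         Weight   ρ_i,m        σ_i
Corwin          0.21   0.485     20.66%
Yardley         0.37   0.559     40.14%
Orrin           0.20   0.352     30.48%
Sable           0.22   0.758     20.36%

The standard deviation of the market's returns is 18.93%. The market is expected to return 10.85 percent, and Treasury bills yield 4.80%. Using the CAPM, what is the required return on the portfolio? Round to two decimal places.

β_Corwin = 0.485 × 20.66% / 18.93% = 0.5293
β_Yardley = 0.559 × 40.14% / 18.93% = 1.1853
β_Orrin = 0.352 × 30.48% / 18.93% = 0.5668
β_Sable = 0.758 × 20.36% / 18.93% = 0.8153
β_P = Σ w_i β_i = 0.21×0.5293 + 0.37×1.1853 + 0.20×0.5668 + 0.22×0.8153 = 0.8424
MRP = 10.85% − 4.80% = 6.05%
E(R_P) = R_f + β_P × MRP = 4.80% + 0.8424 × 6.05% = 9.90%

9.90%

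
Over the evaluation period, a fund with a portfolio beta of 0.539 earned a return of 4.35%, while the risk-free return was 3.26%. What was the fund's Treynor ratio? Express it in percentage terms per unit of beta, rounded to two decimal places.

Treynor = (R_P − R_f) / β_P = (4.35% − 3.26%) / 0.5390 = 1.09% / 0.5390 = 2.02%

2.02%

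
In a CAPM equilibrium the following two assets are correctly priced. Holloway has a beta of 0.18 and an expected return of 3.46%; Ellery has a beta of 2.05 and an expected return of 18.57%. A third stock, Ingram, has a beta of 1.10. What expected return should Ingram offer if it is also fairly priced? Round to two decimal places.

10.89%

MRP (SML slope) = (18.57% − 3.46%) / (2.05 − 0.18) = 15.11% / 1.87 = 8.0802%
R_f (intercept) = 3.46% − 0.18 × 8.0802% = 2.0056%
E(R_Ingram) = R_f + β × MRP = 2.0056% + 1.10 × 8.0802% = 10.89%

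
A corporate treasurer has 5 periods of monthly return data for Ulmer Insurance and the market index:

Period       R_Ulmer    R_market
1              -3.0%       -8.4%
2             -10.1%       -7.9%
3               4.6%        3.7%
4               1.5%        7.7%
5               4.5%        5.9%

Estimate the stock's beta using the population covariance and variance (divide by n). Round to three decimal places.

Mean R_i = (-3.0 − 10.1 + 4.6 + 1.5 + 4.5) / 5 = -0.5000%
Mean R_m = (-8.4 − 7.9 + 3.7 + 7.7 + 5.9) / 5 = 0.2000%
Σ(R_i − R̄_i)(R_m − R̄_m) = 160.6100  ⇒  Cov = 160.6100 / 5 = 32.1220
Σ(R_m − R̄_m)² = 240.5600  ⇒  Var(R_m) = 240.5600 / 5 = 48.1120
β = Cov / Var(R_m) = 32.1220 / 48.1120 = 0.6677

0.668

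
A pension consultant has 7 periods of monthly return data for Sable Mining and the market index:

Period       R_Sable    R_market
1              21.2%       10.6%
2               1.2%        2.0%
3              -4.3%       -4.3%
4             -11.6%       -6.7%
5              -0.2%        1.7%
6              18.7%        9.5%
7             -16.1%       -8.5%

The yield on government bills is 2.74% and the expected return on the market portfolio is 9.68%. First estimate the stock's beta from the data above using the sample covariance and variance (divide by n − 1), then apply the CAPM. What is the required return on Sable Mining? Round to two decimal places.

15.55%

Mean R_i = (21.2 + 1.2 − 4.3 − 11.6 − 0.2 + 18.7 − 16.1) / 7 = 1.2714%
Mean R_m = (10.6 + 2.0 − 4.3 − 6.7 + 1.7 + 9.5 − 8.5) / 7 = 0.6143%
Σ(R_i − R̄_i)(R_m − R̄_m) = 632.0229  ⇒  Cov = 632.0229 / 6 = 105.3372
Σ(R_m − R̄_m)² = 342.4886  ⇒  Var(R_m) = 342.4886 / 6 = 57.0814
β = Cov / Var(R_m) = 105.3372 / 57.0814 = 1.8454
MRP = 9.68% − 2.74% = 6.94%
E(R) = R_f + β × MRP = 2.74% + 1.8454 × 6.94% = 15.55%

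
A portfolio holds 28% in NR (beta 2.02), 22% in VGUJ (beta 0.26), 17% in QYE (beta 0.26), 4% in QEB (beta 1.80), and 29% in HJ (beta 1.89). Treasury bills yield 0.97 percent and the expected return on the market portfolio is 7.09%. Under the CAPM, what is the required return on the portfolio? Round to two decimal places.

8.85%

β_P = Σ w_i β_i = 0.28×2.02 + 0.22×0.26 + 0.17×0.26 + 0.04×1.80 + 0.29×1.89 = 1.2871
MRP = 7.09% − 0.97% = 6.12%
E(R_P) = R_f + β_P × MRP = 0.97% + 1.2871 × 6.12% = 8.85%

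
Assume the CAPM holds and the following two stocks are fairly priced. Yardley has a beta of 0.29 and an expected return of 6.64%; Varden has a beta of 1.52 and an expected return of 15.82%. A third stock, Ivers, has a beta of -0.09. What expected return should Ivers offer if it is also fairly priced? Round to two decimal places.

3.80%

MRP (SML slope) = (15.82% − 6.64%) / (1.52 − 0.29) = 9.18% / 1.23 = 7.4634%
R_f (intercept) = 6.64% − 0.29 × 7.4634% = 4.4756%
E(R_Ivers) = R_f + β × MRP = 4.4756% + -0.09 × 7.4634% = 3.80%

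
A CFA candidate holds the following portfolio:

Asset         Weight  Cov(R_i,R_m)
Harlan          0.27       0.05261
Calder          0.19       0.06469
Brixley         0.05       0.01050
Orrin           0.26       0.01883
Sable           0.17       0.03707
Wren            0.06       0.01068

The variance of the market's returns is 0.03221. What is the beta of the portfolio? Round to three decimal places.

1.206

β_Harlan = 0.05261 / 0.03221 = 1.6333
β_Calder = 0.06469 / 0.03221 = 2.0084
β_Brixley = 0.01050 / 0.03221 = 0.3260
β_Orrin = 0.01883 / 0.03221 = 0.5846
β_Sable = 0.03707 / 0.03221 = 1.1509
β_Wren = 0.01068 / 0.03221 = 0.3316
β_P = Σ w_i β_i = 0.27×1.6333 + 0.19×2.0084 + 0.05×0.3260 + 0.26×0.5846 + 0.17×1.1509 + 0.06×0.3316 = 1.2064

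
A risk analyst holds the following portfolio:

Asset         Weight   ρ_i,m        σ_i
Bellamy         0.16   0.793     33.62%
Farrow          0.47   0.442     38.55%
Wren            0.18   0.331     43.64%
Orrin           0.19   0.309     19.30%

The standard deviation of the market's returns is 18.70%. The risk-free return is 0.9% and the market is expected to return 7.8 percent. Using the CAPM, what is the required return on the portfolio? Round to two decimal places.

6.81%

β_Bellamy = 0.793 × 33.62% / 18.70% = 1.4257
β_Farrow = 0.442 × 38.55% / 18.70% = 0.9112
β_Wren = 0.331 × 43.64% / 18.70% = 0.7725
β_Orrin = 0.309 × 19.30% / 18.70% = 0.3189
β_P = Σ w_i β_i = 0.16×1.4257 + 0.47×0.9112 + 0.18×0.7725 + 0.19×0.3189 = 0.8560
MRP = 7.8% − 0.9% = 6.90%
E(R_P) = R_f + β_P × MRP = 0.9% + 0.8560 × 6.9% = 6.81%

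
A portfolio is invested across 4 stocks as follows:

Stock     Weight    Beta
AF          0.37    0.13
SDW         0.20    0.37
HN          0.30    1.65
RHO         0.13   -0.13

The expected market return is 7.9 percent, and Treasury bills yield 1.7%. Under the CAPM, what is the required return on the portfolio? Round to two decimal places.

5.42%

β_P = Σ w_i β_i = 0.37×0.13 + 0.20×0.37 + 0.30×1.65 + 0.13×-0.13 = 0.6002
MRP = 7.9% − 1.7% = 6.20%
E(R_P) = R_f + β_P × MRP = 1.7% + 0.6002 × 6.2% = 5.42%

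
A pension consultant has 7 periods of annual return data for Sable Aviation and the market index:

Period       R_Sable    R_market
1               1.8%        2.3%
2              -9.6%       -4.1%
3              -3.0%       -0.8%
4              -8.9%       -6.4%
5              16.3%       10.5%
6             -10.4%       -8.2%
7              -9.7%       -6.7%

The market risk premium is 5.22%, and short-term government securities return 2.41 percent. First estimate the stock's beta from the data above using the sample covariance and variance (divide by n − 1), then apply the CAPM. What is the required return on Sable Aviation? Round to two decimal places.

10.01%

Mean R_i = (1.8 − 9.6 − 3.0 − 8.9 + 16.3 − 10.4 − 9.7) / 7 = -3.3571%
Mean R_m = (2.3 − 4.1 − 0.8 − 6.4 + 10.5 − 8.2 − 6.7) / 7 = -1.9143%
Σ(R_i − R̄_i)(R_m − R̄_m) = 379.2943  ⇒  Cov = 379.2943 / 6 = 63.2157
Σ(R_m − R̄_m)² = 260.4286  ⇒  Var(R_m) = 260.4286 / 6 = 43.4048
β = Cov / Var(R_m) = 63.2157 / 43.4048 = 1.4564
E(R) = R_f + β × MRP = 2.41% + 1.4564 × 5.22% = 10.01%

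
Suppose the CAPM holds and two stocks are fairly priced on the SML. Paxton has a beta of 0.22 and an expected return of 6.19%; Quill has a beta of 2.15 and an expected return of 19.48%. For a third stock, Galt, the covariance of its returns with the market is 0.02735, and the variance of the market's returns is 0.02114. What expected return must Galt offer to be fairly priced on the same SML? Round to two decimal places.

13.58%

MRP = (19.48% − 6.19%) / (2.15 − 0.22) = 6.8860%
R_f = 6.19% − 0.22 × 6.8860% = 4.6751%
β_Galt = Cov / Var(R_m) = 0.02735 / 0.02114 = 1.2938
E(R_Galt) = R_f + β × MRP = 4.6751% + 1.2938 × 6.8860% = 13.58%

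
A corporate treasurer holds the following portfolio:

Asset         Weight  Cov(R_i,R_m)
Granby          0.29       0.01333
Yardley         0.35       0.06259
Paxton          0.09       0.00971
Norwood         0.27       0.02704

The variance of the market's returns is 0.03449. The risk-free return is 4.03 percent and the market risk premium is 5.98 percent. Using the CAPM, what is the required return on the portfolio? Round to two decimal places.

β_Granby = 0.01333 / 0.03449 = 0.3865
β_Yardley = 0.06259 / 0.03449 = 1.8147
β_Paxton = 0.00971 / 0.03449 = 0.2815
β_Norwood = 0.02704 / 0.03449 = 0.7840
β_P = Σ w_i β_i = 0.29×0.3865 + 0.35×1.8147 + 0.09×0.2815 + 0.27×0.7840 = 0.9842
E(R_P) = R_f + β_P × MRP = 4.03% + 0.9842 × 5.98% = 9.92%

9.92%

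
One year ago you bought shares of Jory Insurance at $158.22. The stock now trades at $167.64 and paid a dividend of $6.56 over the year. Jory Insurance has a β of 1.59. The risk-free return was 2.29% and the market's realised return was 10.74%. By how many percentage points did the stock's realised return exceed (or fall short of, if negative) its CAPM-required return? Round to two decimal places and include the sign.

-5.63%

Realised HPR = (P1 + D1 − P0) / P0 = (167.64 + 6.56 − 158.22) / 158.22 = 15.98 / 158.22 = 10.0999%
MRP = 10.74% − 2.29% = 8.45%
CAPM required = R_f + β·MRP = 2.29% + 1.59 × 8.45% = 15.7255%
α = realised − required = 10.0999% − 15.7255% = -5.63%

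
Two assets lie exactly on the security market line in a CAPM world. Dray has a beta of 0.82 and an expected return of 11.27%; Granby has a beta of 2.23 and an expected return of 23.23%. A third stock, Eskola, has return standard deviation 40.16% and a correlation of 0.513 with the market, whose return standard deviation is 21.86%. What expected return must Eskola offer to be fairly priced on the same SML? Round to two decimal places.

12.31%

MRP = (23.23% − 11.27%) / (2.23 − 0.82) = 8.4823%
R_f = 11.27% − 0.82 × 8.4823% = 4.3145%
β_Eskola = ρ·σ_i/σ_m = 0.513 × 40.16 / 21.86 = 0.9425
E(R_Eskola) = R_f + β × MRP = 4.3145% + 0.9425 × 8.4823% = 12.31%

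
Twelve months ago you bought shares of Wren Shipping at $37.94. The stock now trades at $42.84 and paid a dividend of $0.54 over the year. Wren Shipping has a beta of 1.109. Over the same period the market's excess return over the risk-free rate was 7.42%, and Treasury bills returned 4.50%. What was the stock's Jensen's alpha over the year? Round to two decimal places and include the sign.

Realised HPR = (P1 + D1 − P0) / P0 = (42.84 + 0.54 − 37.94) / 37.94 = 5.44 / 37.94 = 14.3384%
CAPM required = R_f + β·MRP = 4.50% + 1.109 × 7.42% = 12.72878%
α = realised − required = 14.3384% − 12.72878% = +1.61%

+1.61%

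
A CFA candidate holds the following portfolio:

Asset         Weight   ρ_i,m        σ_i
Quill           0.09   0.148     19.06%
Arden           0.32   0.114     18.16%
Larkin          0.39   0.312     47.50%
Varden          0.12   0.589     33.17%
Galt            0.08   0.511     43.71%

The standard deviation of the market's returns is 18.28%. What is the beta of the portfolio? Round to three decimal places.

β_Quill = 0.148 × 19.06% / 18.28% = 0.1543
β_Arden = 0.114 × 18.16% / 18.28% = 0.1133
β_Larkin = 0.312 × 47.50% / 18.28% = 0.8107
β_Varden = 0.589 × 33.17% / 18.28% = 1.0688
β_Galt = 0.511 × 43.71% / 18.28% = 1.2219
β_P = Σ w_i β_i = 0.09×0.1543 + 0.32×0.1133 + 0.39×0.8107 + 0.12×1.0688 + 0.08×1.2219 = 0.5923

0.592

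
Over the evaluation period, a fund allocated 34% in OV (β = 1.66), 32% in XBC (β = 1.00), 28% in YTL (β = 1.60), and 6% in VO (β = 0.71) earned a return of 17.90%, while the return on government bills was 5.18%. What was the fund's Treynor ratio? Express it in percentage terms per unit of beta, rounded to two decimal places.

β_P = 0.34×1.66 + 0.32×1.00 + 0.28×1.60 + 0.06×0.71 = 1.3750
Treynor = (R_P − R_f) / β_P = (17.90% − 5.18%) / 1.3750 = 12.72% / 1.3750 = 9.25%

9.25%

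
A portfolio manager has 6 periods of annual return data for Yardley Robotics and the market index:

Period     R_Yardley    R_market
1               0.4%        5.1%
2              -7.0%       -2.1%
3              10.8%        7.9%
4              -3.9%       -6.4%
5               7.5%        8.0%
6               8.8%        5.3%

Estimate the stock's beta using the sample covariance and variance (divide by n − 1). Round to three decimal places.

Mean R_i = (0.4 − 7.0 + 10.8 − 3.9 + 7.5 + 8.8) / 6 = 2.7667%
Mean R_m = (5.1 − 2.1 + 7.9 − 6.4 + 8.0 + 5.3) / 6 = 2.9667%
Σ(R_i − R̄_i)(R_m − R̄_m) = 184.4133  ⇒  Cov = 184.4133 / 5 = 36.8827
Σ(R_m − R̄_m)² = 173.0733  ⇒  Var(R_m) = 173.0733 / 5 = 34.6147
β = Cov / Var(R_m) = 36.8827 / 34.6147 = 1.0655

1.066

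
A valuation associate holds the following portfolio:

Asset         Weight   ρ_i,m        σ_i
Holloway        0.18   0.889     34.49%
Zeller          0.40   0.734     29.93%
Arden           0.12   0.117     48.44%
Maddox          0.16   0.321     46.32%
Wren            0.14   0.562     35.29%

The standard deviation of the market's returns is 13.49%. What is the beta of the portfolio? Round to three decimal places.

1.493

β_Holloway = 0.889 × 34.49% / 13.49% = 2.2729
β_Zeller = 0.734 × 29.93% / 13.49% = 1.6285
β_Arden = 0.117 × 48.44% / 13.49% = 0.4201
β_Maddox = 0.321 × 46.32% / 13.49% = 1.1022
β_Wren = 0.562 × 35.29% / 13.49% = 1.4702
β_P = Σ w_i β_i = 0.18×2.2729 + 0.40×1.6285 + 0.12×0.4201 + 0.16×1.1022 + 0.14×1.4702 = 1.4931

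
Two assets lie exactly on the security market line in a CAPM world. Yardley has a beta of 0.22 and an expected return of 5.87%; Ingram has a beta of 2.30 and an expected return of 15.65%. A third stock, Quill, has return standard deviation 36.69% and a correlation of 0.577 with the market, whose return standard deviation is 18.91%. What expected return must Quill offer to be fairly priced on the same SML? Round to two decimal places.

10.10%

MRP = (15.65% − 5.87%) / (2.30 − 0.22) = 4.7019%
R_f = 5.87% − 0.22 × 4.7019% = 4.8356%
β_Quill = ρ·σ_i/σ_m = 0.577 × 36.69 / 18.91 = 1.1195
E(R_Quill) = R_f + β × MRP = 4.8356% + 1.1195 × 4.7019% = 10.10%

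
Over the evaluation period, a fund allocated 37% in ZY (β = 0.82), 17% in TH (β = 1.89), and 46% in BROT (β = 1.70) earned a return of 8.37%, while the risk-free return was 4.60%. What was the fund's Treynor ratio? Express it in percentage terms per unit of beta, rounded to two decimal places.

β_P = 0.37×0.82 + 0.17×1.89 + 0.46×1.70 = 1.4067
Treynor = (R_P − R_f) / β_P = (8.37% − 4.60%) / 1.4067 = 3.77% / 1.4067 = 2.68%

2.68%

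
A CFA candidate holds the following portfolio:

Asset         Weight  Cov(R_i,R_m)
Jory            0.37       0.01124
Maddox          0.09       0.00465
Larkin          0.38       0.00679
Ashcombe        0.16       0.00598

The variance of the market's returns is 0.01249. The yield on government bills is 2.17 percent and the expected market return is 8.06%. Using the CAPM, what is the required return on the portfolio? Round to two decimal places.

β_Jory = 0.01124 / 0.01249 = 0.8999
β_Maddox = 0.00465 / 0.01249 = 0.3723
β_Larkin = 0.00679 / 0.01249 = 0.5436
β_Ashcombe = 0.00598 / 0.01249 = 0.4788
β_P = Σ w_i β_i = 0.37×0.8999 + 0.09×0.3723 + 0.38×0.5436 + 0.16×0.4788 = 0.6496
MRP = 8.06% − 2.17% = 5.89%
E(R_P) = R_f + β_P × MRP = 2.17% + 0.6496 × 5.89% = 6.00%

6.00%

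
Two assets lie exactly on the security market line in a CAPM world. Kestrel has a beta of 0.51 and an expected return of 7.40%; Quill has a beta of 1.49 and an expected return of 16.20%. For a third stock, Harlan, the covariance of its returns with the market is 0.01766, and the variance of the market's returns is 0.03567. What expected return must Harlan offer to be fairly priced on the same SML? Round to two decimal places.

7.27%

MRP = (16.20% − 7.40%) / (1.49 − 0.51) = 8.9796%
R_f = 7.40% − 0.51 × 8.9796% = 2.8204%
β_Harlan = Cov / Var(R_m) = 0.01766 / 0.03567 = 0.4951
E(R_Harlan) = R_f + β × MRP = 2.8204% + 0.4951 × 8.9796% = 7.27%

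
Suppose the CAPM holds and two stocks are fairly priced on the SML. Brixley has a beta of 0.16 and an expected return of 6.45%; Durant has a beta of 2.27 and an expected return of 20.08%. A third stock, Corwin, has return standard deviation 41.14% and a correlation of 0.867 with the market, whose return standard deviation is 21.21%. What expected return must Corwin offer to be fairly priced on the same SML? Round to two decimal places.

MRP = (20.08% − 6.45%) / (2.27 − 0.16) = 6.4597%
R_f = 6.45% − 0.16 × 6.4597% = 5.4164%
β_Corwin = ρ·σ_i/σ_m = 0.867 × 41.14 / 21.21 = 1.6817
E(R_Corwin) = R_f + β × MRP = 5.4164% + 1.6817 × 6.4597% = 16.28%

16.28%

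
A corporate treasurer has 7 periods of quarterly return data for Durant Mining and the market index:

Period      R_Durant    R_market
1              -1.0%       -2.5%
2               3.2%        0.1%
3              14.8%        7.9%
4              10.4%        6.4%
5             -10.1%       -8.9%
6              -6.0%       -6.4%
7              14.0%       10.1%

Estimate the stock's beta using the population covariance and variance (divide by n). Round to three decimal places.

1.327

Mean R_i = (-1.0 + 3.2 + 14.8 + 10.4 − 10.1 − 6.0 + 14.0) / 7 = 3.6143%
Mean R_m = (-2.5 + 0.1 + 7.9 + 6.4 − 8.9 − 6.4 + 10.1) / 7 = 0.9571%
Σ(R_i − R̄_i)(R_m − R̄_m) = 431.7743  ⇒  Cov = 431.7743 / 7 = 61.6820
Σ(R_m − R̄_m)² = 325.3971  ⇒  Var(R_m) = 325.3971 / 7 = 46.4853
β = Cov / Var(R_m) = 61.6820 / 46.4853 = 1.3269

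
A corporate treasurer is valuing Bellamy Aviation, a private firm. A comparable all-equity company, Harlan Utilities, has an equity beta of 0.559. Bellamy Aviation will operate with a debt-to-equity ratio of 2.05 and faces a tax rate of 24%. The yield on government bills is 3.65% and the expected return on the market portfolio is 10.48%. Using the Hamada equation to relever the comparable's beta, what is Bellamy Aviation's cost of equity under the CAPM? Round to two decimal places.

13.42%

β_L = β_U × [1 + (1 − t)(D/E)] = 0.559 × [1 + (1 − 0.24) × 2.05]
    = 0.559 × [1 + 0.76 × 2.05] = 0.559 × 2.5580 = 1.4299
MRP = 10.48% − 3.65% = 6.83%
E(R) = R_f + β_L × MRP = 3.65% + 1.4299 × 6.83% = 13.42%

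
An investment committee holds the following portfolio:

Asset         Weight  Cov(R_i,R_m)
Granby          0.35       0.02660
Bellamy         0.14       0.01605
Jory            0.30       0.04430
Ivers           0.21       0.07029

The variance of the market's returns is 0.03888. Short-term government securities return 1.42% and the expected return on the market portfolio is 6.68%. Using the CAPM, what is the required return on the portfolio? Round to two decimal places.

6.78%

β_Granby = 0.02660 / 0.03888 = 0.6842
β_Bellamy = 0.01605 / 0.03888 = 0.4128
β_Jory = 0.04430 / 0.03888 = 1.1394
β_Ivers = 0.07029 / 0.03888 = 1.8079
β_P = Σ w_i β_i = 0.35×0.6842 + 0.14×0.4128 + 0.30×1.1394 + 0.21×1.8079 = 1.0187
MRP = 6.68% − 1.42% = 5.26%
E(R_P) = R_f + β_P × MRP = 1.42% + 1.0187 × 5.26% = 6.78%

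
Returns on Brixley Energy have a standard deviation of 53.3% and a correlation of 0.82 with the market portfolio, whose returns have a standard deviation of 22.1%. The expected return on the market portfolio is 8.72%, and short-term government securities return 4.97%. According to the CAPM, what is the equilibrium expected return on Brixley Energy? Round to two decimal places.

β = ρ × σ_i / σ_m = 0.82 × 53.3% / 22.1% = 1.9776
MRP = 8.72% − 4.97% = 3.75%
E(R) = 4.97% + 1.9776 × 3.75% = 12.39%

12.39%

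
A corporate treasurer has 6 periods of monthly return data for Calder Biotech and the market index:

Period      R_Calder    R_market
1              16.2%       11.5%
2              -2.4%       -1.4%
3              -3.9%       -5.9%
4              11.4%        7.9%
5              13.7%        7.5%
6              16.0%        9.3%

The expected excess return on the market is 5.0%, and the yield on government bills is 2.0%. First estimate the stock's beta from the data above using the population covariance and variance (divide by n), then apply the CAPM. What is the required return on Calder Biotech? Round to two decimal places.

Mean R_i = (16.2 − 2.4 − 3.9 + 11.4 + 13.7 + 16.0) / 6 = 8.5000%
Mean R_m = (11.5 − 1.4 − 5.9 + 7.9 + 7.5 + 9.3) / 6 = 4.8167%
Σ(R_i − R̄_i)(R_m − R̄_m) = 308.6300  ⇒  Cov = 308.6300 / 6 = 51.4383
Σ(R_m − R̄_m)² = 234.9683  ⇒  Var(R_m) = 234.9683 / 6 = 39.1614
β = Cov / Var(R_m) = 51.4383 / 39.1614 = 1.3135
E(R) = R_f + β × MRP = 2.0% + 1.3135 × 5.0% = 8.57%

8.57%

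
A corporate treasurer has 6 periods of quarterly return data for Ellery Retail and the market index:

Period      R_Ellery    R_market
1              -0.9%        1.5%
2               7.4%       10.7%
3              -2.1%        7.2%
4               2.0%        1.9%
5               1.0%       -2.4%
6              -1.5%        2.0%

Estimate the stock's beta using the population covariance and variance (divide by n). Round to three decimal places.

Mean R_i = (-0.9 + 7.4 − 2.1 + 2.0 + 1.0 − 1.5) / 6 = 0.9833%
Mean R_m = (1.5 + 10.7 + 7.2 + 1.9 − 2.4 + 2.0) / 6 = 3.4833%
Σ(R_i − R̄_i)(R_m − R̄_m) = 40.5583  ⇒  Cov = 40.5583 / 6 = 6.7597
Σ(R_m − R̄_m)² = 109.1483  ⇒  Var(R_m) = 109.1483 / 6 = 18.1914
β = Cov / Var(R_m) = 6.7597 / 18.1914 = 0.3716

0.372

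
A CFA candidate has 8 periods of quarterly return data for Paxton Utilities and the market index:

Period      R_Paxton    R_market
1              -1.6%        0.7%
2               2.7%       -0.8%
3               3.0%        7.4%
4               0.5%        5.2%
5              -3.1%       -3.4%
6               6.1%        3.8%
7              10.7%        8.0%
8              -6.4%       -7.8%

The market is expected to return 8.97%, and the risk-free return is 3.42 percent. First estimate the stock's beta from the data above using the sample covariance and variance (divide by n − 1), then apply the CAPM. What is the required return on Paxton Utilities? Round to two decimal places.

Mean R_i = (-1.6 + 2.7 + 3.0 + 0.5 − 3.1 + 6.1 + 10.7 − 6.4) / 8 = 1.4875%
Mean R_m = (0.7 − 0.8 + 7.4 + 5.2 − 3.4 + 3.8 + 8.0 − 7.8) / 8 = 1.6375%
Σ(R_i − R̄_i)(R_m − R̄_m) = 171.2738  ⇒  Cov = 171.2738 / 7 = 24.4677
Σ(R_m − R̄_m)² = 212.3188  ⇒  Var(R_m) = 212.3188 / 7 = 30.3313
β = Cov / Var(R_m) = 24.4677 / 30.3313 = 0.8067
MRP = 8.97% − 3.42% = 5.55%
E(R) = R_f + β × MRP = 3.42% + 0.8067 × 5.55% = 7.90%

7.90%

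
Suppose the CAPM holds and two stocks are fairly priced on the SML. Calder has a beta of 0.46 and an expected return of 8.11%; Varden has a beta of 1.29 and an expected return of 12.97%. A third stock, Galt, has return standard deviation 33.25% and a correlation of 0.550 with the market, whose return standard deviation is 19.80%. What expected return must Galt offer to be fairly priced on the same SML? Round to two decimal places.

10.82%

MRP = (12.97% − 8.11%) / (1.29 − 0.46) = 5.8554%
R_f = 8.11% − 0.46 × 5.8554% = 5.4165%
β_Galt = ρ·σ_i/σ_m = 0.550 × 33.25 / 19.80 = 0.9236
E(R_Galt) = R_f + β × MRP = 5.4165% + 0.9236 × 5.8554% = 10.82%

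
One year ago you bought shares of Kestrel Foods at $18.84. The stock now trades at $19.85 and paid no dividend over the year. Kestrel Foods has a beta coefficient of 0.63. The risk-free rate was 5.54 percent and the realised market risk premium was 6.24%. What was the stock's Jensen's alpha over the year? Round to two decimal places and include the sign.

-4.11%

Realised HPR = (P1 + D1 − P0) / P0 = (19.85 + 0.00 − 18.84) / 18.84 = 1.01 / 18.84 = 5.3609%
CAPM required = R_f + β·MRP = 5.54% + 0.63 × 6.24% = 9.4712%
α = realised − required = 5.3609% − 9.4712% = -4.11%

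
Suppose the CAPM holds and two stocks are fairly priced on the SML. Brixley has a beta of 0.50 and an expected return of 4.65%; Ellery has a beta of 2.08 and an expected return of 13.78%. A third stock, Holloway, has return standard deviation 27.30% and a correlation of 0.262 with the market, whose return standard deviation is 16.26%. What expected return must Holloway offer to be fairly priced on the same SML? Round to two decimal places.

4.30%

MRP = (13.78% − 4.65%) / (2.08 − 0.50) = 5.7785%
R_f = 4.65% − 0.50 × 5.7785% = 1.7608%
β_Holloway = ρ·σ_i/σ_m = 0.262 × 27.30 / 16.26 = 0.4399
E(R_Holloway) = R_f + β × MRP = 1.7608% + 0.4399 × 5.7785% = 4.30%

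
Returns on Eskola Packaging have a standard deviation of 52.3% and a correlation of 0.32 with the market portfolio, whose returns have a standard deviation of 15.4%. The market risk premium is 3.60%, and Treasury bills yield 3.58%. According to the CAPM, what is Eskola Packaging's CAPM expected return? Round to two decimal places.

7.49%

β = ρ × σ_i / σ_m = 0.32 × 52.3% / 15.4% = 1.0868
E(R) = 3.58% + 1.0868 × 3.60% = 7.49%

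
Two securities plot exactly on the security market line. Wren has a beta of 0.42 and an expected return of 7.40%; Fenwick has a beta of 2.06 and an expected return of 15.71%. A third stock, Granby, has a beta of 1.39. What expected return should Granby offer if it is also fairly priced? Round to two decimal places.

MRP (SML slope) = (15.71% − 7.40%) / (2.06 − 0.42) = 8.31% / 1.64 = 5.0671%
R_f (intercept) = 7.40% − 0.42 × 5.0671% = 5.2718%
E(R_Granby) = R_f + β × MRP = 5.2718% + 1.39 × 5.0671% = 12.32%

12.32%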